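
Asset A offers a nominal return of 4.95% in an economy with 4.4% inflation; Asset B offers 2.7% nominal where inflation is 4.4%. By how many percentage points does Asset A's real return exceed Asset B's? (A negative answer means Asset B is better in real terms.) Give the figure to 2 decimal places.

Asset A real return: 1.0495/1.044 − 1 = 0.527%.
Asset B real return: 1.027/1.044 − 1 = -1.628%.
Difference: 0.527 − (-1.628) = 2.155 pp.

2.16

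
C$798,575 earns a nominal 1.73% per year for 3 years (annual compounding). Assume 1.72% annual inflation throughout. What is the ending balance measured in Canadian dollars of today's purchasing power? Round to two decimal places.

Nominal value at maturity: C$798,575 × (1 + 1.73%)^3 ≈ C$840,742.19.
Price-level factor over 3 years: (1 + 1.72%)^3 ≈ 1.0524926084.
Dividing the nominal maturity value by the price-level factor gives the value in today's money.

C$798,810.54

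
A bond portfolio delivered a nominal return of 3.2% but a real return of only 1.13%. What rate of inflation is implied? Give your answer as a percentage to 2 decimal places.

From (1+r_nom) = (1+r_real)(1+π), we get 1+π = (1 + 3.2%)/(1 + 1.13%) = 1.032/1.0113 ≈ 1.02047.
So π ≈ 2.0469%.

2.05%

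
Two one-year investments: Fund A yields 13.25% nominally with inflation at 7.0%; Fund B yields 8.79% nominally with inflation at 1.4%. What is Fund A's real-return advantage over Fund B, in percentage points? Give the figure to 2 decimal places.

-1.45

Fund A real return: 1.1325/1.070 − 1 = 5.841%.
Fund B real return: 1.0879/1.014 − 1 = 7.288%.
Difference: 5.841 − 7.288 = -1.447 pp.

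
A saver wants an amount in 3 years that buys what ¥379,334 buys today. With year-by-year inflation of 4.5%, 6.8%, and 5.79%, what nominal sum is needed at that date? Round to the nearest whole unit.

¥447,872

Cumulative price-level factor: 1.045 × 1.068 × 1.0579 = 1.180679874.
Multiplying ¥379,334 by the price-level factor gives the future nominal sum.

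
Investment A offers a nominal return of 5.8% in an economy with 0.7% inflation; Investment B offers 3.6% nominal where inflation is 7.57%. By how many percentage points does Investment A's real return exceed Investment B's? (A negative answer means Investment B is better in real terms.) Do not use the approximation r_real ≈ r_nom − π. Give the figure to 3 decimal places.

Investment A real return: 1.058/1.007 − 1 = 5.0645%.
Investment B real return: 1.036/1.0757 − 1 = -3.6906%.
Difference: 5.0645 − (-3.6906) = 8.7551 pp.

8.755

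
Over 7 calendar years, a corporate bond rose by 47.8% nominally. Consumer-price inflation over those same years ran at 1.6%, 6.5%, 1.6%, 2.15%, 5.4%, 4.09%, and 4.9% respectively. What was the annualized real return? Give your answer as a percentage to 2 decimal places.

1.94%

Cumulative inflation factor: 1.016 × 1.065 × 1.016 × 1.0215 × 1.054 × 1.0409 × 1.049 ≈ 1.29241.
Nominal growth factor: 1.47800. Real growth factor = 1.47800 / 1.29241 ≈ 1.14360.
Annualized: 1.14360^(1/7) − 1 ≈ 0.01935.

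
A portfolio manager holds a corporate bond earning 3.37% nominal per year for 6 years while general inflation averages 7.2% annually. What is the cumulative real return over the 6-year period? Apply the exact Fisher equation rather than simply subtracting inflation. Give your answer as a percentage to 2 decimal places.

-19.61%

The annual real rate is (1+3.37%)/(1+7.2%) − 1 = -3.5728%.
Compounded over 6 years: (1 + -0.035728)^6 − 1 ≈ -0.19611.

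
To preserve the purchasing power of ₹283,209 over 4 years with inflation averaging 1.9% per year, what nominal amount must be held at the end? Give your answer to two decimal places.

₹305,354.12

Cumulative price-level factor: (1+1.9%)^4 ≈ 1.0781935663.
The nominal amount required is ₹283,209 scaled up by that factor.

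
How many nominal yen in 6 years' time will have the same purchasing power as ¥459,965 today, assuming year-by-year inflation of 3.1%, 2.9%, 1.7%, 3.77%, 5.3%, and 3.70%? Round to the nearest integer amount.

¥562,340

Cumulative price-level factor: 1.031 × 1.029 × 1.017 × 1.0377 × 1.053 × 1.0370 ≈ 1.2225705704.
The nominal amount required is ¥459,965 scaled up by that factor.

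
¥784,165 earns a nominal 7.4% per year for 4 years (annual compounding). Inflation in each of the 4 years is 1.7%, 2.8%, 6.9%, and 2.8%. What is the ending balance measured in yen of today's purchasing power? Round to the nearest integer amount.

Nominal value at maturity: ¥784,165 × (1 + 7.4%)^4 ≈ ¥1,043,337.
Price-level factor over 4 years: 1.017 × 1.028 × 1.069 × 1.028 ≈ 1.1489070316.
The maturity value deflated by that factor is the answer in today's purchasing power.

¥908,113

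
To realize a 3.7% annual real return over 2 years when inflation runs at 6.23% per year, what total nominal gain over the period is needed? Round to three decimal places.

21.353%

Required annual nominal rate: (1+3.7%)(1+6.23%) − 1 = 10.16051%.
Cumulative over 2 years: (1 + 0.1016051)^2 − 1 ≈ 0.21353.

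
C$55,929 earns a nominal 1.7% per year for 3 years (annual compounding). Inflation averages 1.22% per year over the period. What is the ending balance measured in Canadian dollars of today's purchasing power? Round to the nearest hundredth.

Nominal value at maturity: C$55,929 × (1 + 1.7%)^3 ≈ C$58,830.14.
Price-level factor over 3 years: (1 + 1.22%)^3 ≈ 1.0370483358.
Dividing the nominal maturity value by the price-level factor gives the value in today's money.

C$56,728.45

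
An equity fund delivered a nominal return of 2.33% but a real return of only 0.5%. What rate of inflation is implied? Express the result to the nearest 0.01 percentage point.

From (1+r_nom) = (1+r_real)(1+π), we get 1+π = (1 + 2.33%)/(1 + 0.5%) = 1.0233/1.005 ≈ 1.01821.
So π ≈ 1.8209%.

1.82%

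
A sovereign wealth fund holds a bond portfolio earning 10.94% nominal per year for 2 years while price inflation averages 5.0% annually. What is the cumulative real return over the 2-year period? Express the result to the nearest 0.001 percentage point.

The annual real rate is (1+10.94%)/(1+5.0%) − 1 = 5.6571%.
Compounded over 2 years: (1 + 0.056571)^2 − 1 ≈ 0.11634.

11.634%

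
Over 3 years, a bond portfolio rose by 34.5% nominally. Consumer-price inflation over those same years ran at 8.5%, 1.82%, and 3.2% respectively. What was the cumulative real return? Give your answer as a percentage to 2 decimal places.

Cumulative inflation factor: 1.085 × 1.0182 × 1.032 ≈ 1.14010.
Nominal growth factor: 1.34500. Real growth factor = 1.34500 / 1.14010 ≈ 1.17972.
Total real return ≈ 17.9722%.

17.97%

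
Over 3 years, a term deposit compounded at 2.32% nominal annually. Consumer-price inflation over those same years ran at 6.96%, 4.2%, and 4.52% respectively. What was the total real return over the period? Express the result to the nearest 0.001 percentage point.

Cumulative inflation factor: 1.0696 × 1.042 × 1.0452 ≈ 1.16490.
Nominal growth factor: 1.07123. Real growth factor = 1.07123 / 1.16490 ≈ 0.91959.
Total real return ≈ -8.0412%.

-8.041%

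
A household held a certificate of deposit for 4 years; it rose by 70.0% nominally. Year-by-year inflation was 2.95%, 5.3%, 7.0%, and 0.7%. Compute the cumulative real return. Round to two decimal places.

Cumulative inflation factor: 1.0295 × 1.053 × 1.070 × 1.007 ≈ 1.16807.
Nominal growth factor: 1.70000. Real growth factor = 1.70000 / 1.16807 ≈ 1.45540.
Total real return ≈ 45.5395%.

45.54%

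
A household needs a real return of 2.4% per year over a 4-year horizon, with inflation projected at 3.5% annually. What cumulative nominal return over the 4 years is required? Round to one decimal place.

Required annual nominal rate: (1+2.4%)(1+3.5%) − 1 = 5.984%.
Cumulative over 4 years: (1 + 0.05984)^4 − 1 ≈ 0.26171.

26.2%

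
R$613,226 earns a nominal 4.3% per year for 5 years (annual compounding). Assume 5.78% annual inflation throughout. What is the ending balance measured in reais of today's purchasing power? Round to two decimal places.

R$571,510.60

Nominal value at maturity: R$613,226 × (1 + 4.3%)^5 ≈ R$756,906.27.
Price-level factor over 5 years: (1 + 5.78%)^5 ≈ 1.3243958567.
Dividing the nominal maturity value by the price-level factor gives the value in today's money.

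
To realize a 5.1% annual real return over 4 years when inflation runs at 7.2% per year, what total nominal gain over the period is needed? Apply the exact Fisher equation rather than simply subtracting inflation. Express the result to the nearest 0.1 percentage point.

61.1%

Required annual nominal rate: (1+5.1%)(1+7.2%) − 1 = 12.6672%.
Cumulative over 4 years: (1 + 0.126672)^4 − 1 ≈ 0.61135.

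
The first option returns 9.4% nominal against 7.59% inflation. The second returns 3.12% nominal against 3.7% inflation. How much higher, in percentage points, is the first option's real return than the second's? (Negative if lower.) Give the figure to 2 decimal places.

The first option real return: 1.094/1.0759 − 1 = 1.682%.
The second real return: 1.0312/1.037 − 1 = -0.559%.
Difference: 1.682 − (-0.559) = 2.241 pp.

2.24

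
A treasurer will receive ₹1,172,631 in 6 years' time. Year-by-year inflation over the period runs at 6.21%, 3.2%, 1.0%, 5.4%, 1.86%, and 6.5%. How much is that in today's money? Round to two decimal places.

Price-level factor over 6 years: 1.0621 × 1.032 × 1.010 × 1.054 × 1.0186 × 1.065 ≈ 1.2657862404.
Purchasing power today: ₹1,172,631 divided by that factor.

₹926,405.24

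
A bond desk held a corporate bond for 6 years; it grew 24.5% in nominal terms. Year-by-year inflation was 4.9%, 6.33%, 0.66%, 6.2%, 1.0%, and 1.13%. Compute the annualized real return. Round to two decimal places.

Cumulative inflation factor: 1.049 × 1.0633 × 1.0066 × 1.062 × 1.010 × 1.0113 ≈ 1.21791.
Nominal growth factor: 1.24500. Real growth factor = 1.24500 / 1.21791 ≈ 1.02225.
Annualized: 1.02225^(1/6) − 1 ≈ 0.00367.

0.37%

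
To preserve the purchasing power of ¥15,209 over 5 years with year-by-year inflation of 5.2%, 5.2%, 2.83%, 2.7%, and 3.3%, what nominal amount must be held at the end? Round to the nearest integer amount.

Cumulative price-level factor: 1.052 × 1.052 × 1.0283 × 1.027 × 1.033 ≈ 1.2073191257.
The nominal amount required is ¥15,209 scaled up by that factor.

¥18,362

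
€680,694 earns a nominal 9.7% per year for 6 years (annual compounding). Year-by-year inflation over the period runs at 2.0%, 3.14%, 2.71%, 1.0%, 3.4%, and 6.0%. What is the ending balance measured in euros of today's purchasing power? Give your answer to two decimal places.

€991,753.82

Nominal value at maturity: €680,694 × (1 + 9.7%)^6 ≈ €1,186,292.24.
Price-level factor over 6 years: 1.020 × 1.0314 × 1.0271 × 1.010 × 1.034 × 1.060 ≈ 1.1961559526.
The maturity value deflated by that factor is the answer in today's purchasing power.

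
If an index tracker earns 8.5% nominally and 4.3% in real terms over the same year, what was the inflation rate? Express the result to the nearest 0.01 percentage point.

4.03%

From (1+r_nom) = (1+r_real)(1+π), we get 1+π = (1 + 8.5%)/(1 + 4.3%) = 1.085/1.043 ≈ 1.04027.
So π ≈ 4.0268%.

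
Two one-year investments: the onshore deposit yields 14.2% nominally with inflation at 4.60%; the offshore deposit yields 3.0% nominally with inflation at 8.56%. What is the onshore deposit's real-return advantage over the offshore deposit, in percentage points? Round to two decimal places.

14.30

The onshore deposit real return: 1.142/1.0460 − 1 = 9.178%.
The offshore deposit real return: 1.030/1.0856 − 1 = -5.122%.
Difference: 9.178 − (-5.122) = 14.300 pp.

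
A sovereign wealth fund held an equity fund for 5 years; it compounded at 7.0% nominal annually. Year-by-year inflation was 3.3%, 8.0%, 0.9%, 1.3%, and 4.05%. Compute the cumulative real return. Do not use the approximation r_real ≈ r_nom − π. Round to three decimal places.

18.209%

Cumulative inflation factor: 1.033 × 1.080 × 1.009 × 1.013 × 1.0405 ≈ 1.18650.
Nominal growth factor: 1.40255. Real growth factor = 1.40255 / 1.18650 ≈ 1.18209.
Total real return ≈ 18.2094%.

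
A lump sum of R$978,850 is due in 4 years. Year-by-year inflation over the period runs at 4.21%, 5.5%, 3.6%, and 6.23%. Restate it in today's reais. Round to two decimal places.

R$808,997.82

Price-level factor over 4 years: 1.0421 × 1.055 × 1.036 × 1.0623 ≈ 1.2099538127.
Purchasing power today: R$978,850 divided by that factor.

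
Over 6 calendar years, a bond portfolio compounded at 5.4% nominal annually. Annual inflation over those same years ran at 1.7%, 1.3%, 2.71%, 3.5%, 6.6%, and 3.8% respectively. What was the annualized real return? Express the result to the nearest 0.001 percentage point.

Cumulative inflation factor: 1.017 × 1.013 × 1.0271 × 1.035 × 1.066 × 1.038 ≈ 1.21182.
Nominal growth factor: 1.37102. Real growth factor = 1.37102 / 1.21182 ≈ 1.13137.
Annualized: 1.13137^(1/6) − 1 ≈ 0.02078.

2.078%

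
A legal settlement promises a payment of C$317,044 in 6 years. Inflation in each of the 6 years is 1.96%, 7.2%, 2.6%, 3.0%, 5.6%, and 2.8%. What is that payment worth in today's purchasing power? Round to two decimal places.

C$252,844.38

Price-level factor over 6 years: 1.0196 × 1.072 × 1.026 × 1.030 × 1.056 × 1.028 ≈ 1.2539096090.
Purchasing power today: C$317,044 divided by that factor.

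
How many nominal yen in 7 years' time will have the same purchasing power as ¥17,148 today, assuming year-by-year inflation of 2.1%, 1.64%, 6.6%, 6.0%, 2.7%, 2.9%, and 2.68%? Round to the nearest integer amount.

¥21,819

Cumulative price-level factor: 1.021 × 1.0164 × 1.066 × 1.060 × 1.027 × 1.029 × 1.0268 ≈ 1.2724043547.
Multiplying ¥17,148 by the price-level factor gives the future nominal sum.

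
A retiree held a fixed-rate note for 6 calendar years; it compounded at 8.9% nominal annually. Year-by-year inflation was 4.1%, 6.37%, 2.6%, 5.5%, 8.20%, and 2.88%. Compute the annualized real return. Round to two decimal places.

3.79%

Cumulative inflation factor: 1.041 × 1.0637 × 1.026 × 1.055 × 1.0820 × 1.0288 ≈ 1.33422.
Nominal growth factor: 1.66789. Real growth factor = 1.66789 / 1.33422 ≈ 1.25008.
Annualized: 1.25008^(1/6) − 1 ≈ 0.03790.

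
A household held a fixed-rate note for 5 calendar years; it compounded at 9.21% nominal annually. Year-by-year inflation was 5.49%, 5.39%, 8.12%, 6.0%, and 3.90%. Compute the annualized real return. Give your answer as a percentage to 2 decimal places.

3.25%

Cumulative inflation factor: 1.0549 × 1.0539 × 1.0812 × 1.060 × 1.0390 ≈ 1.32385.
Nominal growth factor: 1.55350. Real growth factor = 1.55350 / 1.32385 ≈ 1.17348.
Annualized: 1.17348^(1/5) − 1 ≈ 0.03251.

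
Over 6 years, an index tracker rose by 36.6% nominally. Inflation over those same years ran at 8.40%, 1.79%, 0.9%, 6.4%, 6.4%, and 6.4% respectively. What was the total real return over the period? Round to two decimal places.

Cumulative inflation factor: 1.0840 × 1.0179 × 1.009 × 1.064 × 1.064 × 1.064 ≈ 1.34107.
Nominal growth factor: 1.36600. Real growth factor = 1.36600 / 1.34107 ≈ 1.01859.
Total real return ≈ 1.8592%.

1.86%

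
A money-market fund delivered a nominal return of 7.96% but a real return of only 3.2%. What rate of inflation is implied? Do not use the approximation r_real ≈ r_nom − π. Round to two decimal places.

4.61%

From (1+r_nom) = (1+r_real)(1+π), we get 1+π = (1 + 7.96%)/(1 + 3.2%) = 1.0796/1.032 ≈ 1.04612.
So π ≈ 4.6124%.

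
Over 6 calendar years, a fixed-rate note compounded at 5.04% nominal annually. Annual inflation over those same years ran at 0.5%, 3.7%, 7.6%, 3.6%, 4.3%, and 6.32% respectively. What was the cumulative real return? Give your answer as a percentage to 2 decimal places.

4.26%

Cumulative inflation factor: 1.005 × 1.037 × 1.076 × 1.036 × 1.043 × 1.0632 ≈ 1.28830.
Nominal growth factor: 1.34316. Real growth factor = 1.34316 / 1.28830 ≈ 1.04259.
Total real return ≈ 4.2587%.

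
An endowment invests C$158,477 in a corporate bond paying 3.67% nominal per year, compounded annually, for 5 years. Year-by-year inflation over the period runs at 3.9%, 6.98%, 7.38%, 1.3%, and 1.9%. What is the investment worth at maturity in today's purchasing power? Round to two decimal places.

Nominal value at maturity: C$158,477 × (1 + 3.67%)^5 ≈ C$189,771.82.
Price-level factor over 5 years: 1.039 × 1.0698 × 1.0738 × 1.013 × 1.019 ≈ 1.2320410271.
The maturity value deflated by that factor is the answer in today's purchasing power.

C$154,030.44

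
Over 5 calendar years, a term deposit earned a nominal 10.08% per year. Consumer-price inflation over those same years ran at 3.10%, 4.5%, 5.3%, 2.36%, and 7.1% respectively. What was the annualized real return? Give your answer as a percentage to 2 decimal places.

5.38%

Cumulative inflation factor: 1.0310 × 1.045 × 1.053 × 1.0236 × 1.071 ≈ 1.24372.
Nominal growth factor: 1.61637. Real growth factor = 1.61637 / 1.24372 ≈ 1.29963.
Annualized: 1.29963^(1/5) − 1 ≈ 0.05381.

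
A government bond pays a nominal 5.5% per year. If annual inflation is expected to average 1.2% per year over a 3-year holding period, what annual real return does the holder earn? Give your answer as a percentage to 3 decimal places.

4.249%

With constant rates the annual real return is the same each year: (1+5.5%)/(1+1.2%) − 1 = 0.04249.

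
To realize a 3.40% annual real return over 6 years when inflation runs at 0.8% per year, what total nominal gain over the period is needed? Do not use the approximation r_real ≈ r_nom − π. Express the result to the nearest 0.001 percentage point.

Required annual nominal rate: (1+3.40%)(1+0.8%) − 1 = 4.2272%.
Cumulative over 6 years: (1 + 0.042272)^6 − 1 ≈ 0.28200.

28.200%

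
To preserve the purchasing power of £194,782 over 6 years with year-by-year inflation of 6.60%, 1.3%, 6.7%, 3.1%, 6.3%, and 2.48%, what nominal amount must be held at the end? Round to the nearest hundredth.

£252,064.07

Cumulative price-level factor: 1.0660 × 1.013 × 1.067 × 1.031 × 1.063 × 1.0248 ≈ 1.2940829523.
Multiplying £194,782 by the price-level factor gives the future nominal sum.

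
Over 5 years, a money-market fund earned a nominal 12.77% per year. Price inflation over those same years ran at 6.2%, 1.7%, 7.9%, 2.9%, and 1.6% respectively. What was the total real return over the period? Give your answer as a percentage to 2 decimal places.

49.69%

Cumulative inflation factor: 1.062 × 1.017 × 1.079 × 1.029 × 1.016 ≈ 1.21836.
Nominal growth factor: 1.82376. Real growth factor = 1.82376 / 1.21836 ≈ 1.49690.
Total real return ≈ 49.6897%.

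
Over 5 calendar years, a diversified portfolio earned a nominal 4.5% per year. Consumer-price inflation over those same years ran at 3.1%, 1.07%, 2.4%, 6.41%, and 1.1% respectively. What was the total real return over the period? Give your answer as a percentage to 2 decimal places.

8.56%

Cumulative inflation factor: 1.031 × 1.0107 × 1.024 × 1.0641 × 1.011 ≈ 1.14793.
Nominal growth factor: 1.24618. Real growth factor = 1.24618 / 1.14793 ≈ 1.08559.
Total real return ≈ 8.5593%.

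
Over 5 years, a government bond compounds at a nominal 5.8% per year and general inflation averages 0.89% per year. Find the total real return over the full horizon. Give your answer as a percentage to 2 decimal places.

26.82%

The annual real rate is (1+5.8%)/(1+0.89%) − 1 = 4.8667%.
Compounded over 5 years: (1 + 0.048667)^5 − 1 ≈ 0.26820.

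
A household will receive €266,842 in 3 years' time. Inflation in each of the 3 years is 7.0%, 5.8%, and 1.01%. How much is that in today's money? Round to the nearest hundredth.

€233,356.75

Price-level factor over 3 years: 1.070 × 1.058 × 1.0101 = 1.143493806.
Purchasing power today: €266,842 divided by that factor.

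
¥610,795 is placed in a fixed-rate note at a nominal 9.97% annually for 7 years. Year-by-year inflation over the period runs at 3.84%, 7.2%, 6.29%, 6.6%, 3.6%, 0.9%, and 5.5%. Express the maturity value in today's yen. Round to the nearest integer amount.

¥854,088

Nominal value at maturity: ¥610,795 × (1 + 9.97%)^7 ≈ ¥1,187,996.
Price-level factor over 7 years: 1.0384 × 1.072 × 1.0629 × 1.066 × 1.036 × 1.009 × 1.055 ≈ 1.3909530074.
The maturity value deflated by that factor is the answer in today's purchasing power.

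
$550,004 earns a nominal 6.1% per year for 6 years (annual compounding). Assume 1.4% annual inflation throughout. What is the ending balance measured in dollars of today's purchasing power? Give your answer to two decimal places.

$721,822.51

Nominal value at maturity: $550,004 × (1 + 6.1%)^6 ≈ $784,617.79.
Price-level factor over 6 years: (1 + 1.4%)^6 ≈ 1.0869954595.
Dividing the nominal maturity value by the price-level factor gives the value in today's money.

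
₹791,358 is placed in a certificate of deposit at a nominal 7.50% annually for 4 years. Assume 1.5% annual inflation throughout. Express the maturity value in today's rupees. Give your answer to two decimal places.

₹995,732.51

Nominal value at maturity: ₹791,358 × (1 + 7.50%)^4 ≈ ₹1,056,834.19.
Price-level factor over 4 years: (1 + 1.5%)^4 ≈ 1.0613635506.
The maturity value deflated by that factor is the answer in today's purchasing power.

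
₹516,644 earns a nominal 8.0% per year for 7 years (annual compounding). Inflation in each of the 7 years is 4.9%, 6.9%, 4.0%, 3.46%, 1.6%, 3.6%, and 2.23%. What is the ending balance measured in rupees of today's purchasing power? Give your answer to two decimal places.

₹681,972.48

Nominal value at maturity: ₹516,644 × (1 + 8.0%)^7 ≈ ₹885,437.03.
Price-level factor over 7 years: 1.049 × 1.069 × 1.040 × 1.0346 × 1.016 × 1.036 × 1.0223 ≈ 1.2983471559.
Dividing the nominal maturity value by the price-level factor gives the value in today's money.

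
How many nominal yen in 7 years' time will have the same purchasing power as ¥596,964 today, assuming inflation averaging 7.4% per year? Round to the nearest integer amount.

Cumulative price-level factor: (1+7.4%)^7 ≈ 1.6482761309.
The nominal amount required is ¥596,964 scaled up by that factor.

¥983,962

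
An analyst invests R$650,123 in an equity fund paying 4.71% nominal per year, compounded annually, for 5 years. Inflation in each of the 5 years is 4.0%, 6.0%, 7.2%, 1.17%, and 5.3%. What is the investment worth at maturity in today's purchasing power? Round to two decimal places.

R$650,013.26

Nominal value at maturity: R$650,123 × (1 + 4.71%)^5 ≈ R$818,344.80.
Price-level factor over 5 years: 1.040 × 1.060 × 1.072 × 1.0117 × 1.053 ≈ 1.2589663175.
Dividing the nominal maturity value by the price-level factor gives the value in today's money.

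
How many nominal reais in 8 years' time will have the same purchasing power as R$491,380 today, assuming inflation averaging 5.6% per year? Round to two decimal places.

R$759,851.67

Cumulative price-level factor: (1+5.6%)^8 ≈ 1.5463626292.
Multiplying R$491,380 by the price-level factor gives the future nominal sum.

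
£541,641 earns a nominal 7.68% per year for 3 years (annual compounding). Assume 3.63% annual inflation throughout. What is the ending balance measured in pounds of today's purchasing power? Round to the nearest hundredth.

Nominal value at maturity: £541,641 × (1 + 7.68%)^3 ≈ £676,264.63.
Price-level factor over 3 years: (1 + 3.63%)^3 ≈ 1.1129009021.
Dividing the nominal maturity value by the price-level factor gives the value in today's money.

£607,659.34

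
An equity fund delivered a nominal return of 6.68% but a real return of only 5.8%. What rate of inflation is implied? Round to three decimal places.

0.832%

From (1+r_nom) = (1+r_real)(1+π), we get 1+π = (1 + 6.68%)/(1 + 5.8%) = 1.0668/1.058 ≈ 1.00832.
So π ≈ 0.8318%.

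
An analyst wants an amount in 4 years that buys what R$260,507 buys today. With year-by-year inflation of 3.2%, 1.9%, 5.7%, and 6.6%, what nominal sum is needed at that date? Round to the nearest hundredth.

R$308,677.85

Cumulative price-level factor: 1.032 × 1.019 × 1.057 × 1.066 ≈ 1.1849119333.
Multiplying R$260,507 by the price-level factor gives the future nominal sum.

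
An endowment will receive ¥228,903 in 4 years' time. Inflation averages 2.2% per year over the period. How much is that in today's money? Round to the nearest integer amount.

Price-level factor over 4 years: (1 + 2.2%)^4 ≈ 1.0909468263.
Purchasing power today: ¥228,903 divided by that factor.

¥209,820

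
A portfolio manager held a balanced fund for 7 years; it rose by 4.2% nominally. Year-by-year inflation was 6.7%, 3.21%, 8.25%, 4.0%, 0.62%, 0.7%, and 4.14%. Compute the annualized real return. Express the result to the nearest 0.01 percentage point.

Cumulative inflation factor: 1.067 × 1.0321 × 1.0825 × 1.040 × 1.0062 × 1.007 × 1.0414 ≈ 1.30821.
Nominal growth factor: 1.04200. Real growth factor = 1.04200 / 1.30821 ≈ 0.79651.
Annualized: 0.79651^(1/7) − 1 ≈ -0.03198.

-3.20%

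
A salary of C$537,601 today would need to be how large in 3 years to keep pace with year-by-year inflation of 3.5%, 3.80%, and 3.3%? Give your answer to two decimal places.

C$596,620.39

Cumulative price-level factor: 1.035 × 1.0380 × 1.033 = 1.10978289.
The nominal amount required is C$537,601 scaled up by that factor.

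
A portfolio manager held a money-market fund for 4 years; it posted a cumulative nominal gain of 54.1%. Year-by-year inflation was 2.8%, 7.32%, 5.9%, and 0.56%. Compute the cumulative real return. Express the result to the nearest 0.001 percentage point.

31.162%

Cumulative inflation factor: 1.028 × 1.0732 × 1.059 × 1.0056 ≈ 1.17488.
Nominal growth factor: 1.54100. Real growth factor = 1.54100 / 1.17488 ≈ 1.31162.
Total real return ≈ 31.1619%.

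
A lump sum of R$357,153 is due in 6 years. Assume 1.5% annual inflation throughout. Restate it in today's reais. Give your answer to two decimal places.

Price-level factor over 6 years: (1 + 1.5%)^6 ≈ 1.0934432639.
Purchasing power today: R$357,153 divided by that factor.

R$326,631.49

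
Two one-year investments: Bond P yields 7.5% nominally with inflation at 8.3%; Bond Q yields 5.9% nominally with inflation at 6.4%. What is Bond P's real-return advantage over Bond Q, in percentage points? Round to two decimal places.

-0.27

Bond P real return: 1.075/1.083 − 1 = -0.739%.
Bond Q real return: 1.059/1.064 − 1 = -0.470%.
Difference: -0.739 − (-0.470) = -0.269 pp.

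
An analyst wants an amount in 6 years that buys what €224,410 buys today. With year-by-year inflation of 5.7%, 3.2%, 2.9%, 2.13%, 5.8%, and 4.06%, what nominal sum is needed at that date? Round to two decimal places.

€283,227.28

Cumulative price-level factor: 1.057 × 1.032 × 1.029 × 1.0213 × 1.058 × 1.0406 ≈ 1.2620974246.
Multiplying €224,410 by the price-level factor gives the future nominal sum.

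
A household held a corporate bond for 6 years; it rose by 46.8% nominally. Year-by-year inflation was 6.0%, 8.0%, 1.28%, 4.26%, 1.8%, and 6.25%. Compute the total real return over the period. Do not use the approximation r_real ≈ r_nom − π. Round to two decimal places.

12.27%

Cumulative inflation factor: 1.060 × 1.080 × 1.0128 × 1.0426 × 1.018 × 1.0625 ≈ 1.30752.
Nominal growth factor: 1.46800. Real growth factor = 1.46800 / 1.30752 ≈ 1.12274.
Total real return ≈ 12.2738%.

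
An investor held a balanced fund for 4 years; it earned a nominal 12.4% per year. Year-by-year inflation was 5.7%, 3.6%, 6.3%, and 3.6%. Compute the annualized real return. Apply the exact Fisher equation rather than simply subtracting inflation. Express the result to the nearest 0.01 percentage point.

Cumulative inflation factor: 1.057 × 1.036 × 1.063 × 1.036 ≈ 1.20595.
Nominal growth factor: 1.59612. Real growth factor = 1.59612 / 1.20595 ≈ 1.32354.
Annualized: 1.32354^(1/4) − 1 ≈ 0.07259.

7.26%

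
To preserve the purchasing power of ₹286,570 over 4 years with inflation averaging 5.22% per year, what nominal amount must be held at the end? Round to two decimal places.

₹351,256.13

Cumulative price-level factor: (1+5.22%)^4 ≈ 1.2257254113.
Multiplying ₹286,570 by the price-level factor gives the future nominal sum.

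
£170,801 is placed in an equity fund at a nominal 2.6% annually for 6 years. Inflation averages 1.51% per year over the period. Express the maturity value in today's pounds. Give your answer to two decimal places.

Nominal value at maturity: £170,801 × (1 + 2.6%)^6 ≈ £199,239.10.
Price-level factor over 6 years: (1 + 1.51%)^6 ≈ 1.0940897936.
Dividing the nominal maturity value by the price-level factor gives the value in today's money.

£182,104.89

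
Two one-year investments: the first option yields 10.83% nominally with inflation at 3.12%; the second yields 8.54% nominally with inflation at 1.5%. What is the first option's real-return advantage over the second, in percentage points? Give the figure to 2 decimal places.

The first option real return: 1.1083/1.0312 − 1 = 7.477%.
The second real return: 1.0854/1.015 − 1 = 6.936%.
Difference: 7.477 − 6.936 = 0.541 pp.

0.54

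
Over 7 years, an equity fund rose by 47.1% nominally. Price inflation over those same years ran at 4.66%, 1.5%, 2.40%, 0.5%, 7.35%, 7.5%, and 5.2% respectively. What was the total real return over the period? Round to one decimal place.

Cumulative inflation factor: 1.0466 × 1.015 × 1.0240 × 1.005 × 1.0735 × 1.075 × 1.052 ≈ 1.32721.
Nominal growth factor: 1.47100. Real growth factor = 1.47100 / 1.32721 ≈ 1.10834.
Total real return ≈ 10.8342%.

10.8%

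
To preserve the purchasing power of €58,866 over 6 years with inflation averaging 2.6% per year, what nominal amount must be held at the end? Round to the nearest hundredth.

Cumulative price-level factor: (1+2.6%)^6 ≈ 1.1664984462.
Multiplying €58,866 by the price-level factor gives the future nominal sum.

€68,667.10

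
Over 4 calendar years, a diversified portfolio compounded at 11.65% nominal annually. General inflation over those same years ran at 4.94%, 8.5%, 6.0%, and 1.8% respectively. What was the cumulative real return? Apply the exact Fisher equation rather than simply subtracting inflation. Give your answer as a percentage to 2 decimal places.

26.48%

Cumulative inflation factor: 1.0494 × 1.085 × 1.060 × 1.018 ≈ 1.22864.
Nominal growth factor: 1.55394. Real growth factor = 1.55394 / 1.22864 ≈ 1.26477.
Total real return ≈ 26.4767%.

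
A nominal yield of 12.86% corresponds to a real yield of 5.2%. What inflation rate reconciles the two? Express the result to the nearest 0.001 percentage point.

From (1+r_nom) = (1+r_real)(1+π), we get 1+π = (1 + 12.86%)/(1 + 5.2%) = 1.1286/1.052 ≈ 1.07281.
So π ≈ 7.2814%.

7.281%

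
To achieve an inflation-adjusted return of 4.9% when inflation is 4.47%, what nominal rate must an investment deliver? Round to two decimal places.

9.59%

By the Fisher equation, 1 + r_nom = (1 + 4.9%)(1 + 4.47%) = 1.049 × 1.0447 = 1.0958903.
So r_nom = 9.58903%.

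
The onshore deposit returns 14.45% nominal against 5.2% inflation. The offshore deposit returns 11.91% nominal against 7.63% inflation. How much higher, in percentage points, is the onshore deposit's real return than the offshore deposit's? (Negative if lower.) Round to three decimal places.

The onshore deposit real return: 1.1445/1.052 − 1 = 8.7928%.
The offshore deposit real return: 1.1191/1.0763 − 1 = 3.9766%.
Difference: 8.7928 − 3.9766 = 4.8162 pp.

4.816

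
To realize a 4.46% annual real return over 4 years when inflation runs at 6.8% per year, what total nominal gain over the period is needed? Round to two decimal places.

Required annual nominal rate: (1+4.46%)(1+6.8%) − 1 = 11.56328%.
Cumulative over 4 years: (1 + 0.1156328)^4 − 1 ≈ 0.54912.

54.91%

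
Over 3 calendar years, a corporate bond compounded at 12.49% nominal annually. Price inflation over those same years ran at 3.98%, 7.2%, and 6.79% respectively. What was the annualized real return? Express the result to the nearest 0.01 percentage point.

Cumulative inflation factor: 1.0398 × 1.072 × 1.0679 ≈ 1.19035.
Nominal growth factor: 1.42345. Real growth factor = 1.42345 / 1.19035 ≈ 1.19582.
Annualized: 1.19582^(1/3) − 1 ≈ 0.06142.

6.14%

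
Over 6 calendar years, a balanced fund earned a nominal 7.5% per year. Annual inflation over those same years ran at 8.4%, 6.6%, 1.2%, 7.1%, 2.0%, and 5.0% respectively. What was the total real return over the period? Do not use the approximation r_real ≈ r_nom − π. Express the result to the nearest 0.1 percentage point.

15.1%

Cumulative inflation factor: 1.084 × 1.066 × 1.012 × 1.071 × 1.020 × 1.050 ≈ 1.34136.
Nominal growth factor: 1.54330. Real growth factor = 1.54330 / 1.34136 ≈ 1.15055.
Total real return ≈ 15.0548%.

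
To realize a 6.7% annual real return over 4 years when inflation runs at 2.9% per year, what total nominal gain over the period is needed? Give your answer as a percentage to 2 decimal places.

Required annual nominal rate: (1+6.7%)(1+2.9%) − 1 = 9.7943%.
Cumulative over 4 years: (1 + 0.097943)^4 − 1 ≈ 0.45318.

45.32%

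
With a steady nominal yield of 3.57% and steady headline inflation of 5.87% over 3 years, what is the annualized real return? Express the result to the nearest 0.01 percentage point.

With constant rates the annual real return is the same each year: (1+3.57%)/(1+5.87%) − 1 = -0.02172.

-2.17%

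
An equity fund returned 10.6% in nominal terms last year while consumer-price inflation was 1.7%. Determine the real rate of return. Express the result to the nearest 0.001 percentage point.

Real return via the Fisher equation: (1 + 10.6%)/(1 + 1.7%) − 1 = 1.106/1.017 − 1 ≈ 0.08751.

8.751%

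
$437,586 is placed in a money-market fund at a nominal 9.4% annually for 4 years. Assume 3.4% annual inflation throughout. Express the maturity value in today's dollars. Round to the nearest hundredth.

$548,340.79

Nominal value at maturity: $437,586 × (1 + 9.4%)^4 ≈ $626,805.37.
Price-level factor over 4 years: (1 + 3.4%)^4 ≈ 1.1430945523.
Dividing the nominal maturity value by the price-level factor gives the value in today's money.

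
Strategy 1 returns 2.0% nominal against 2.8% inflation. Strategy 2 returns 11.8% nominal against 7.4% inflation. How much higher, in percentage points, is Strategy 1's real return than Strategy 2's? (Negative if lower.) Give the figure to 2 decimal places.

Strategy 1 real return: 1.020/1.028 − 1 = -0.778%.
Strategy 2 real return: 1.118/1.074 − 1 = 4.097%.
Difference: -0.778 − 4.097 = -4.875 pp.

-4.88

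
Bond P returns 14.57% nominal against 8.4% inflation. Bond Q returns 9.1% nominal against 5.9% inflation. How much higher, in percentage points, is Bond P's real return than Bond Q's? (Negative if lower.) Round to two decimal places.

Bond P real return: 1.1457/1.084 − 1 = 5.692%.
Bond Q real return: 1.091/1.059 − 1 = 3.022%.
Difference: 5.692 − 3.022 = 2.670 pp.

2.67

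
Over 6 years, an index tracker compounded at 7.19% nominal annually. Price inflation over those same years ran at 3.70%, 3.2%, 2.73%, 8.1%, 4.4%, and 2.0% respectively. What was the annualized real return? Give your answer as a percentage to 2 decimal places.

Cumulative inflation factor: 1.0370 × 1.032 × 1.0273 × 1.081 × 1.044 × 1.020 ≈ 1.26556.
Nominal growth factor: 1.51679. Real growth factor = 1.51679 / 1.26556 ≈ 1.19852.
Annualized: 1.19852^(1/6) − 1 ≈ 0.03064.

3.06%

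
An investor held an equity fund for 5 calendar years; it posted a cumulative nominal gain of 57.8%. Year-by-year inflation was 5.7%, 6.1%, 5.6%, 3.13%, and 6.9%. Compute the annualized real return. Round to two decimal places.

Cumulative inflation factor: 1.057 × 1.061 × 1.056 × 1.0313 × 1.069 ≈ 1.30562.
Nominal growth factor: 1.57800. Real growth factor = 1.57800 / 1.30562 ≈ 1.20862.
Annualized: 1.20862^(1/5) − 1 ≈ 0.03862.

3.86%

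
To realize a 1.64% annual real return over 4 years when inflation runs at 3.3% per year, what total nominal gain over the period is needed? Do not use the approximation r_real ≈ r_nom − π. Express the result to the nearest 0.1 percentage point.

21.5%

Required annual nominal rate: (1+1.64%)(1+3.3%) − 1 = 4.99412%.
Cumulative over 4 years: (1 + 0.0499412)^4 − 1 ≈ 0.21523.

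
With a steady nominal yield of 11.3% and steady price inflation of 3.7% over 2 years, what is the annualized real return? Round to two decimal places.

7.33%

With constant rates the annual real return is the same each year: (1+11.3%)/(1+3.7%) − 1 = 0.07329.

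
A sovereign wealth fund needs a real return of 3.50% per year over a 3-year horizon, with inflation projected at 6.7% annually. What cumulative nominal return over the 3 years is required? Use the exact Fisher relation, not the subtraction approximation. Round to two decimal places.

Required annual nominal rate: (1+3.50%)(1+6.7%) − 1 = 10.4345%.
Cumulative over 3 years: (1 + 0.104345)^3 − 1 ≈ 0.34683.

34.68%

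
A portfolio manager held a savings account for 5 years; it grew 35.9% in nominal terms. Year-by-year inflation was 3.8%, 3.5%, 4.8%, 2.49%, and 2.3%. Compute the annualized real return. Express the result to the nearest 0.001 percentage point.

2.857%

Cumulative inflation factor: 1.038 × 1.035 × 1.048 × 1.0249 × 1.023 ≈ 1.18047.
Nominal growth factor: 1.35900. Real growth factor = 1.35900 / 1.18047 ≈ 1.15123.
Annualized: 1.15123^(1/5) − 1 ≈ 0.02857.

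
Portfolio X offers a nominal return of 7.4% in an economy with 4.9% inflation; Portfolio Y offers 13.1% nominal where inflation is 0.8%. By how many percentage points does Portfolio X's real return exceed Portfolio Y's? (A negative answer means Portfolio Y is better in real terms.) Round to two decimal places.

Portfolio X real return: 1.074/1.049 − 1 = 2.383%.
Portfolio Y real return: 1.131/1.008 − 1 = 12.202%.
Difference: 2.383 − 12.202 = -9.819 pp.

-9.82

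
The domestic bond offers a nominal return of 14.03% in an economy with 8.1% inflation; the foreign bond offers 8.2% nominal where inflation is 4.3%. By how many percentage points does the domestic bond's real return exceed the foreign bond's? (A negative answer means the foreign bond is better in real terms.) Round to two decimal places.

The domestic bond real return: 1.1403/1.081 − 1 = 5.486%.
The foreign bond real return: 1.082/1.043 − 1 = 3.739%.
Difference: 5.486 − 3.739 = 1.747 pp.

1.75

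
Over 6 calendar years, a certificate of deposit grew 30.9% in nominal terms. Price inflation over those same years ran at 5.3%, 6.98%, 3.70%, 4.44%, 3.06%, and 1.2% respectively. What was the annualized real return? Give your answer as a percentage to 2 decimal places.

0.47%

Cumulative inflation factor: 1.053 × 1.0698 × 1.0370 × 1.0444 × 1.0306 × 1.012 ≈ 1.27247.
Nominal growth factor: 1.30900. Real growth factor = 1.30900 / 1.27247 ≈ 1.02871.
Annualized: 1.02871^(1/6) − 1 ≈ 0.00473.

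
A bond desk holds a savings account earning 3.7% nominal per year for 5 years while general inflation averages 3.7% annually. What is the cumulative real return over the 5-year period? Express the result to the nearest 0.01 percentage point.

The annual real rate is (1+3.7%)/(1+3.7%) − 1 = 0.0000%.
Compounded over 5 years: (1 + 0.000000)^5 − 1 ≈ 0.00000.

0.00%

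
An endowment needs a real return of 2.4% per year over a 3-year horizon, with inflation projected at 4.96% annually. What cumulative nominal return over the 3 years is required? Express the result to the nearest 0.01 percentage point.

Required annual nominal rate: (1+2.4%)(1+4.96%) − 1 = 7.47904%.
Cumulative over 3 years: (1 + 0.0747904)^3 − 1 ≈ 0.24157.

24.16%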